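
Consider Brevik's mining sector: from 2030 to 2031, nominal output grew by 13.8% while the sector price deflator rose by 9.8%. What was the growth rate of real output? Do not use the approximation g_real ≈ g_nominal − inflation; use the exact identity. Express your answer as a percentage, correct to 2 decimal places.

3.64%

(1 + g_nom) = (1 + g_real)(1 + π), so g_real = 1.1380 / 1.0980 − 1 = 0.03643.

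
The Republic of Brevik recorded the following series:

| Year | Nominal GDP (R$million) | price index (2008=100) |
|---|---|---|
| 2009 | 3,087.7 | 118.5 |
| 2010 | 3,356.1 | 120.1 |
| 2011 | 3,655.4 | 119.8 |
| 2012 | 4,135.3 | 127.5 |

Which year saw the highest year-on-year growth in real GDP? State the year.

2011

2010: real = 3356.1/1.201 = 2794.42; growth vs 2009 (2605.65) = 7.24%.
2011: real = 3655.4/1.198 = 3051.25; growth vs 2010 (2794.42) = 9.19%.
2012: real = 4135.3/1.275 = 3243.37; growth vs 2011 (3051.25) = 6.30%.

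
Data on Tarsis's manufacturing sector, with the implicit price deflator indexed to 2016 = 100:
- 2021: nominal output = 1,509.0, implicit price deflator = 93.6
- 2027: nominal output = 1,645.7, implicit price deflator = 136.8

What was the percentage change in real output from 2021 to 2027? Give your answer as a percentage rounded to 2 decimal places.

Real output 2021 = 1509.0 / 0.936 = 1612.18.
Real output 2027 = 1645.7 / 1.368 = 1203.00.
Real growth = 1203.00 / 1612.18 − 1 = -0.2538.

-25.38%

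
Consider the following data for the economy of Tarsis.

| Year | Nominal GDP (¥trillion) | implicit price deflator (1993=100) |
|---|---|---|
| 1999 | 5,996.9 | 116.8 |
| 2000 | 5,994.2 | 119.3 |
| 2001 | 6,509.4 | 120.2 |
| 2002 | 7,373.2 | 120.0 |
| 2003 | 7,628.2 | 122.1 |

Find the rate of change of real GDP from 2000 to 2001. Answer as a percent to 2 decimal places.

Real GDP 2000 = 5994.2/1.193 = 5024.48.
Real GDP 2001 = 6509.4/1.202 = 5415.47.
Change = 5415.47/5024.48 − 1 = 0.0778.

7.78%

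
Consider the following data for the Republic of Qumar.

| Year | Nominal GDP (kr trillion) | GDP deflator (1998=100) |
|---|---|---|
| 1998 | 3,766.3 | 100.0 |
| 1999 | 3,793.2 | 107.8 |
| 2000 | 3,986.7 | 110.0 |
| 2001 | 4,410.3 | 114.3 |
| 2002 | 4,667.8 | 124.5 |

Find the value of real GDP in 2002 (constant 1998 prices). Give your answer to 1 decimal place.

kr 3,749.2 trillion

Real GDP 2002 = 4667.8 / 1.245 = 3749.24.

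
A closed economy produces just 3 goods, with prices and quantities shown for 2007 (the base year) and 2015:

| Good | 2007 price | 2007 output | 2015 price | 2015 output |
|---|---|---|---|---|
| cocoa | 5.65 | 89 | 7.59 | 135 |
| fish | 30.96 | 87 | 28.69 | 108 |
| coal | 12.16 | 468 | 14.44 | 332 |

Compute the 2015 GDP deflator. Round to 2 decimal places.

Nominal GDP 2015 = 7.59·135 + 28.69·108 + 14.44·332 = 8917.25.
Real GDP 2015 (at 2007 prices) = 5.65·135 + 30.96·108 + 12.16·332 = 8143.55.
Deflator = Nominal/Real × 100 = 8917.25/8143.55 × 100 = 109.501.

109.50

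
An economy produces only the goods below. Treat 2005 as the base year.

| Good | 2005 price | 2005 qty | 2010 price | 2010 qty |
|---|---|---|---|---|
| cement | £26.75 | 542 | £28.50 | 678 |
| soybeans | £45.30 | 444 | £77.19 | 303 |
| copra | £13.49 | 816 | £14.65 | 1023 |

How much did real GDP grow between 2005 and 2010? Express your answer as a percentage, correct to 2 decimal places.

Real GDP 2005 = Nominal GDP 2005 = 26.75·542 + 45.30·444 + 13.49·816 = 45619.54.
Real GDP 2010 (at 2005 prices) = 26.75·678 + 45.30·303 + 13.49·1023 = 45662.67.
Real growth = 45662.67/45619.54 − 1 = 0.0009.

0.09%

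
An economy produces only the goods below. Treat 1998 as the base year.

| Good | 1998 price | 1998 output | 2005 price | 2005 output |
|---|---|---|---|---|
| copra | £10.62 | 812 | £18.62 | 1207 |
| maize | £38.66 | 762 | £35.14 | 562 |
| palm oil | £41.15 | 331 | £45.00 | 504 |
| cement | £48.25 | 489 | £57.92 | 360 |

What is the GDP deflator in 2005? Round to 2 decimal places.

Nominal GDP 2005 = 18.62·1207 + 35.14·562 + 45.00·504 + 57.92·360 = 85754.22.
Real GDP 2005 (at 1998 prices) = 10.62·1207 + 38.66·562 + 41.15·504 + 48.25·360 = 72654.86.
Deflator = Nominal/Real × 100 = 85754.22/72654.86 × 100 = 118.030.

118.03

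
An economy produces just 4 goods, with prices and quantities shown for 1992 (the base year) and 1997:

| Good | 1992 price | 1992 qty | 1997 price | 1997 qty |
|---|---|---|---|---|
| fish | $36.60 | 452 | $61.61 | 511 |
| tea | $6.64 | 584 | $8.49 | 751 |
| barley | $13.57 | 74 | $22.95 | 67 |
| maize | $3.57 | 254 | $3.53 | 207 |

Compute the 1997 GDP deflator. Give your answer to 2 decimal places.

158.37

Nominal GDP 1997 = 61.61·511 + 8.49·751 + 22.95·67 + 3.53·207 = 40127.06.
Real GDP 1997 (at 1992 prices) = 36.60·511 + 6.64·751 + 13.57·67 + 3.57·207 = 25337.42.
Deflator = Nominal/Real × 100 = 40127.06/25337.42 × 100 = 158.371.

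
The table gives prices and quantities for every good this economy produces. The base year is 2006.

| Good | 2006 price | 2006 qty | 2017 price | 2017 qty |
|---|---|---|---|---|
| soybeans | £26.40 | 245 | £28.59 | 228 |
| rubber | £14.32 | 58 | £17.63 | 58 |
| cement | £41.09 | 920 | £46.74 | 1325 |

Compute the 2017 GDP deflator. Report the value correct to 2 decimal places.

Nominal GDP 2017 = 28.59·228 + 17.63·58 + 46.74·1325 = 69471.56.
Real GDP 2017 (at 2006 prices) = 26.40·228 + 14.32·58 + 41.09·1325 = 61294.01.
Deflator = Nominal/Real × 100 = 69471.56/61294.01 × 100 = 113.342.

113.34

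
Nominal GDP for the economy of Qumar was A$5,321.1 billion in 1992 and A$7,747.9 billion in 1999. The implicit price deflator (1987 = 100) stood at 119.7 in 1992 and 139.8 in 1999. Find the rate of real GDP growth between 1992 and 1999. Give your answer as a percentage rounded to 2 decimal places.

Real GDP 1992 = 5321.1 / 1.197 = 4445.36.
Real GDP 1999 = 7747.9 / 1.398 = 5542.13.
Real growth = 5542.13 / 4445.36 − 1 = 0.2467.

24.67%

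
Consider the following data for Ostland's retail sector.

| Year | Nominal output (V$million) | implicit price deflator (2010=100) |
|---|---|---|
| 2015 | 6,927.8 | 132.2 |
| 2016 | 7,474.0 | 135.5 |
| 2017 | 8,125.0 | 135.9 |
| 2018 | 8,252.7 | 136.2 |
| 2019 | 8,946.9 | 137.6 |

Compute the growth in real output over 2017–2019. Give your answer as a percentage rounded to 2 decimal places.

8.76%

Real output 2017 = 8125.0/1.359 = 5978.66.
Real output 2019 = 8946.9/1.376 = 6502.11.
Change = 6502.11/5978.66 − 1 = 0.0876.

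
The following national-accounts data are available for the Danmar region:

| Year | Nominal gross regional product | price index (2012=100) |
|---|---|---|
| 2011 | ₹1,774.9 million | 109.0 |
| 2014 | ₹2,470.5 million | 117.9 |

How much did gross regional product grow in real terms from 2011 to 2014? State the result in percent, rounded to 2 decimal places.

Deflate each year: 2011 → 1774.9/1.090 = 1628.35; 2014 → 2470.5/1.179 = 2095.42.
So real gross regional product changed by 2095.42/1628.35 − 1 = 0.2868, i.e. 28.68%.

28.68%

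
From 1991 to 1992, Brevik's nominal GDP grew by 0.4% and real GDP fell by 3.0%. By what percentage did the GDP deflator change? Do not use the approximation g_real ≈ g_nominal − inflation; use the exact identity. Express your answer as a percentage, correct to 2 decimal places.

3.51%

(1 + g_nom) = (1 + g_real)(1 + π), so π = 1.0040 / 0.9700 − 1 = 0.03505.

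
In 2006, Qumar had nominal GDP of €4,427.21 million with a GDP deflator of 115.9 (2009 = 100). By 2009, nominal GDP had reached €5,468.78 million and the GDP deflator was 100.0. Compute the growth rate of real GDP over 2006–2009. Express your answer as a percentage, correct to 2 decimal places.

43.17%

Real GDP 2006 = 4427.21 / 1.159 = 3819.85.
Real GDP 2009 = 5468.78 / 1.000 = 5468.78.
Real growth = 5468.78 / 3819.85 − 1 = 0.4317.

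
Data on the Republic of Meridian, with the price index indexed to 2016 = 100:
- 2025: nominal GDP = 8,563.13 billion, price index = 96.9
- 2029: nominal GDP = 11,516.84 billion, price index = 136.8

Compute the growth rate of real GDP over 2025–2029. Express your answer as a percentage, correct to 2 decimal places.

-4.73%

Real GDP 2025 = 8563.13 / 0.969 = 8837.08.
Real GDP 2029 = 11516.84 / 1.368 = 8418.74.
Real growth = 8418.74 / 8837.08 − 1 = -0.0473.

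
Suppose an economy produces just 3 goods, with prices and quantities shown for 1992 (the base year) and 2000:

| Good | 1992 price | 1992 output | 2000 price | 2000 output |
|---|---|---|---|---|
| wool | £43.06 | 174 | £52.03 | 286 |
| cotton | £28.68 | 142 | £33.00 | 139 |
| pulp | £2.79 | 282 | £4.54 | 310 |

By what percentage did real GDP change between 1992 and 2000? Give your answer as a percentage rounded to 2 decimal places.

Real GDP 1992 = Nominal GDP 1992 = 43.06·174 + 28.68·142 + 2.79·282 = 12351.78.
Real GDP 2000 (at 1992 prices) = 43.06·286 + 28.68·139 + 2.79·310 = 17166.58.
Real growth = 17166.58/12351.78 − 1 = 0.3898.

38.98%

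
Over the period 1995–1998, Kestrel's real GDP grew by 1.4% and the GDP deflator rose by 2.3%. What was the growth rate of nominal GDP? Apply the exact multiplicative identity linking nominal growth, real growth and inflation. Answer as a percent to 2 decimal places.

(1 + g_nom) = (1 + g_real)(1 + π) = 1.0140 × 1.0230 = 1.03732.

3.73%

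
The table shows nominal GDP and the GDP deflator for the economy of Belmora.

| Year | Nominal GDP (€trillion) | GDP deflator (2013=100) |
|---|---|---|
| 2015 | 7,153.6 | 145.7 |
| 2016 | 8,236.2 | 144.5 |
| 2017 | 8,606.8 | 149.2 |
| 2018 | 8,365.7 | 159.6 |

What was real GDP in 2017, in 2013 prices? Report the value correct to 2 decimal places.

€5,768.63 trillion

Real GDP 2017 = 8606.8 / 1.492 = 5768.63.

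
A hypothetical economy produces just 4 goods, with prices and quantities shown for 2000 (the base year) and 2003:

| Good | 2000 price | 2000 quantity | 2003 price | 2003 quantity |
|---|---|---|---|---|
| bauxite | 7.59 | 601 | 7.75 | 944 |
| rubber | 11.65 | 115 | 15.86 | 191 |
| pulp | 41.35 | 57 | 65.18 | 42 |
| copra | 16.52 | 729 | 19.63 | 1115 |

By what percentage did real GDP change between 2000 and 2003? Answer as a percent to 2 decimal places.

45.54%

Real GDP 2000 = Nominal GDP 2000 = 7.59·601 + 11.65·115 + 41.35·57 + 16.52·729 = 20301.37.
Real GDP 2003 (at 2000 prices) = 7.59·944 + 11.65·191 + 41.35·42 + 16.52·1115 = 29546.61.
Real growth = 29546.61/20301.37 − 1 = 0.4554.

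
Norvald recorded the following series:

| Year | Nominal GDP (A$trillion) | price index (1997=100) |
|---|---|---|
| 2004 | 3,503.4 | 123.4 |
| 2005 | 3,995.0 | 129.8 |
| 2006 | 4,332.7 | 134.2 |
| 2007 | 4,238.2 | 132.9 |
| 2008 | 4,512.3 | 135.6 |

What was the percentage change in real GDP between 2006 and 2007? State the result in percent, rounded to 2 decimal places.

Real GDP 2006 = 4332.7/1.342 = 3228.54.
Real GDP 2007 = 4238.2/1.329 = 3189.01.
Change = 3189.01/3228.54 − 1 = -0.0122.

-1.22%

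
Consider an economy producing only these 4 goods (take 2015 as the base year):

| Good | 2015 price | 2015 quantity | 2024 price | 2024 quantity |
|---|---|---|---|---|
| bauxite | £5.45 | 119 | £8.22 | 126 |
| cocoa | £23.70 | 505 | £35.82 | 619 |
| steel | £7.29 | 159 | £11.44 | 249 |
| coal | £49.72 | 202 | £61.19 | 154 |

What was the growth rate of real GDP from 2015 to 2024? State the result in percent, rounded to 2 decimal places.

4.24%

Real GDP 2015 = Nominal GDP 2015 = 5.45·119 + 23.70·505 + 7.29·159 + 49.72·202 = 23819.60.
Real GDP 2024 (at 2015 prices) = 5.45·126 + 23.70·619 + 7.29·249 + 49.72·154 = 24829.09.
Real growth = 24829.09/23819.60 − 1 = 0.0424.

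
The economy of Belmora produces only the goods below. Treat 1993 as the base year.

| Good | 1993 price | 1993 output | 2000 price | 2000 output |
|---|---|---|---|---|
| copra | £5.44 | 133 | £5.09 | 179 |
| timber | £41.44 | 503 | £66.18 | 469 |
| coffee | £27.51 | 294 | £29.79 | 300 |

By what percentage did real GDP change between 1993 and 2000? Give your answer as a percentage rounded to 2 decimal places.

Real GDP 1993 = Nominal GDP 1993 = 5.44·133 + 41.44·503 + 27.51·294 = 29655.78.
Real GDP 2000 (at 1993 prices) = 5.44·179 + 41.44·469 + 27.51·300 = 28662.12.
Real growth = 28662.12/29655.78 − 1 = -0.0335.

-3.35%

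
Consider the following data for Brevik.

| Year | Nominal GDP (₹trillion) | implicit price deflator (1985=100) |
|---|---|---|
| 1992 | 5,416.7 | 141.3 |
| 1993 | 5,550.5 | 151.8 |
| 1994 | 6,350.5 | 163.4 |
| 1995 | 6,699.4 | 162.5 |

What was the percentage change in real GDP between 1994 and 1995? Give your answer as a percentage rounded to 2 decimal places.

Real GDP 1994 = 6350.5/1.634 = 3886.47.
Real GDP 1995 = 6699.4/1.625 = 4122.71.
Change = 4122.71/3886.47 − 1 = 0.0608.

6.08%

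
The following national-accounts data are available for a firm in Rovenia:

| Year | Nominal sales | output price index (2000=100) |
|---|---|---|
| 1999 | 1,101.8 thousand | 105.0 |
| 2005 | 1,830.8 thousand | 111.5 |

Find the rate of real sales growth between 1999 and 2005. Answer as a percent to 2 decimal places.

Real sales 1999 = 1101.8 / 1.050 = 1049.33.
Real sales 2005 = 1830.8 / 1.115 = 1641.97.
Real growth = 1641.97 / 1049.33 − 1 = 0.5648.

56.48%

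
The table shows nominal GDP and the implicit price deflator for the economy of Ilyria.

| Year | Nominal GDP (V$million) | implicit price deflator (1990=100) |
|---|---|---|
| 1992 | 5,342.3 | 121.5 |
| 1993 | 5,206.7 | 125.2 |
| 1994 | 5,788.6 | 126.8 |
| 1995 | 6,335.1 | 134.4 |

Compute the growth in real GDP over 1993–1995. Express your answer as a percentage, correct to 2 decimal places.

Real GDP 1993 = 5206.7/1.252 = 4158.71.
Real GDP 1995 = 6335.1/1.344 = 4713.62.
Change = 4713.62/4158.71 − 1 = 0.1334.

13.34%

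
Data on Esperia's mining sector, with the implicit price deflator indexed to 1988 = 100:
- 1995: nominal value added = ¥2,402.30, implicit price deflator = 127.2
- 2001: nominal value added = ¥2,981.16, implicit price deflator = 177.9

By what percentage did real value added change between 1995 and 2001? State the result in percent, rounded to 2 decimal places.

-11.27%

Real value added 1995 = 2402.30 / 1.272 = 1888.60.
Real value added 2001 = 2981.16 / 1.779 = 1675.75.
Real growth = 1675.75 / 1888.60 − 1 = -0.1127.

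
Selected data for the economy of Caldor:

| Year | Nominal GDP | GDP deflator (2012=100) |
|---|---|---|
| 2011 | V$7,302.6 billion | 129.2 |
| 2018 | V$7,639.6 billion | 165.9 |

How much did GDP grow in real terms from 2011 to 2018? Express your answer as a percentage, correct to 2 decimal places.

-18.53%

Deflate each year: 2011 → 7302.6/1.292 = 5652.17; 2018 → 7639.6/1.659 = 4604.94.
So real GDP changed by 4604.94/5652.17 − 1 = -0.1853, i.e. -18.53%.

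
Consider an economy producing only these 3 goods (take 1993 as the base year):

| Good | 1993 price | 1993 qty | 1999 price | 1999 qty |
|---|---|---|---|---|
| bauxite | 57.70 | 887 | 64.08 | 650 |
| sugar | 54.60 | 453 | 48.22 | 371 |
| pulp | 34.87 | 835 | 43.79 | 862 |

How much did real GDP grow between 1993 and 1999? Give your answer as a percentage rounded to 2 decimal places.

-16.39%

Real GDP 1993 = Nominal GDP 1993 = 57.70·887 + 54.60·453 + 34.87·835 = 105030.15.
Real GDP 1999 (at 1993 prices) = 57.70·650 + 54.60·371 + 34.87·862 = 87819.54.
Real growth = 87819.54/105030.15 − 1 = -0.1639.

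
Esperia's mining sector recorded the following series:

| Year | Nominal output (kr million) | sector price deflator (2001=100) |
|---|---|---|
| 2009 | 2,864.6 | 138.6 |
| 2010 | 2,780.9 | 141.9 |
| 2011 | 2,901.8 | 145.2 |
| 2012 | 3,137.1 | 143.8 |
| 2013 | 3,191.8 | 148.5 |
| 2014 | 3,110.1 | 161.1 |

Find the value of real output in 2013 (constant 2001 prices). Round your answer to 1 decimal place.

Real output 2013 = 3191.8 / 1.485 = 2149.36.

kr 2,149.4 million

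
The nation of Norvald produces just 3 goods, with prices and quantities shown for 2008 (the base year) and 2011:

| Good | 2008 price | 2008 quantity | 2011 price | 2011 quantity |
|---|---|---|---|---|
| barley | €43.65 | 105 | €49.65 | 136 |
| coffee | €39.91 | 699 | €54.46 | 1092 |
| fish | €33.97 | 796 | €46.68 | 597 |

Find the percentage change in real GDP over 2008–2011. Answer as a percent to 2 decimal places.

17.27%

Real GDP 2008 = Nominal GDP 2008 = 43.65·105 + 39.91·699 + 33.97·796 = 59520.46.
Real GDP 2011 (at 2008 prices) = 43.65·136 + 39.91·1092 + 33.97·597 = 69798.21.
Real growth = 69798.21/59520.46 − 1 = 0.1727.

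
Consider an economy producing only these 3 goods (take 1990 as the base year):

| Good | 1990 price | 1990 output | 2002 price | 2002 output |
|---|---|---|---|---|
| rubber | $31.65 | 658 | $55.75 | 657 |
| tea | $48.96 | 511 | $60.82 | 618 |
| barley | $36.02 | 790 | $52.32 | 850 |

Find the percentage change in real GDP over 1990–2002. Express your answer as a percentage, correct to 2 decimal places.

9.92%

Real GDP 1990 = Nominal GDP 1990 = 31.65·658 + 48.96·511 + 36.02·790 = 74300.06.
Real GDP 2002 (at 1990 prices) = 31.65·657 + 48.96·618 + 36.02·850 = 81668.33.
Real growth = 81668.33/74300.06 − 1 = 0.0992.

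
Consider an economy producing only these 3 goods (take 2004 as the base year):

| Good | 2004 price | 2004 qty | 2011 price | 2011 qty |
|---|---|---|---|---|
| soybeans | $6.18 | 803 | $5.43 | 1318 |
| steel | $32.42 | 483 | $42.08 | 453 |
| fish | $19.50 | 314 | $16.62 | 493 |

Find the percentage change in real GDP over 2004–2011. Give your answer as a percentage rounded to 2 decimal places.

Real GDP 2004 = Nominal GDP 2004 = 6.18·803 + 32.42·483 + 19.50·314 = 26744.40.
Real GDP 2011 (at 2004 prices) = 6.18·1318 + 32.42·453 + 19.50·493 = 32445.00.
Real growth = 32445.00/26744.40 − 1 = 0.2132.

21.32%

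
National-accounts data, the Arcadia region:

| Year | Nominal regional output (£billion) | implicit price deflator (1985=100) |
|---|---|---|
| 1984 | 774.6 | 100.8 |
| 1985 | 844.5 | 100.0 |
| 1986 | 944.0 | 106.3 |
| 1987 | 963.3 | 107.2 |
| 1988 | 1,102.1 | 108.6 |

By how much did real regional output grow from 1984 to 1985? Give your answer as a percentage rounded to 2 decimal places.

Real regional output 1984 = 774.6/1.008 = 768.45.
Real regional output 1985 = 844.5/1.000 = 844.50.
Change = 844.50/768.45 − 1 = 0.0990.

9.90%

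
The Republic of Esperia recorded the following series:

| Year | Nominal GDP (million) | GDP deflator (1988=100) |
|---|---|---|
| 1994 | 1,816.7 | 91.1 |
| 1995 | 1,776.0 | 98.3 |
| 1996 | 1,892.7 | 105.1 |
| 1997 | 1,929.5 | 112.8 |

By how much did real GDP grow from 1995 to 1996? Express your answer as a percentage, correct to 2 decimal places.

-0.32%

Real GDP 1995 = 1776.0/0.983 = 1806.71.
Real GDP 1996 = 1892.7/1.051 = 1800.86.
Change = 1800.86/1806.71 − 1 = -0.0032.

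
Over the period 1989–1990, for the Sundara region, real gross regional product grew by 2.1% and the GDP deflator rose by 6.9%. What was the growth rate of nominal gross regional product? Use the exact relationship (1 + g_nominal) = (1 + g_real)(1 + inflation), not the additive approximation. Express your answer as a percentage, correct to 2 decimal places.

9.14%

(1 + g_nom) = (1 + g_real)(1 + π) = 1.0210 × 1.0690 = 1.09145.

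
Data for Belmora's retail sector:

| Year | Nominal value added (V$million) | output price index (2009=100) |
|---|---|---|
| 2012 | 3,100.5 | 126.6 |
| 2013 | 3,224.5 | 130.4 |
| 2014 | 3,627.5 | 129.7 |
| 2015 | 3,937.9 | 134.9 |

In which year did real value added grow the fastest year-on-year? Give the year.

2014

2013: real = 3224.5/1.304 = 2472.78; growth vs 2012 (2449.05) = 0.97%.
2014: real = 3627.5/1.297 = 2796.84; growth vs 2013 (2472.78) = 13.11%.
2015: real = 3937.9/1.349 = 2919.13; growth vs 2014 (2796.84) = 4.37%.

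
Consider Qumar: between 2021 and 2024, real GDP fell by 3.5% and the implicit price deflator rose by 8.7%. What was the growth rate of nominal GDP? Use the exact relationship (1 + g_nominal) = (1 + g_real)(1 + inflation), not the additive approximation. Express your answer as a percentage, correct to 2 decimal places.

4.90%

(1 + g_nom) = (1 + g_real)(1 + π) = 0.9650 × 1.0870 = 1.04896.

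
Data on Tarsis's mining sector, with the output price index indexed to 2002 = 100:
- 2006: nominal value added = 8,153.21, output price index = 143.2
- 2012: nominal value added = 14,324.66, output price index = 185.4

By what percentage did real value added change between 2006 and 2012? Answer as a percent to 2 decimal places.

35.70%

Deflate each year: 2006 → 8153.21/1.432 = 5693.58; 2012 → 14324.66/1.854 = 7726.35.
So real value added changed by 7726.35/5693.58 − 1 = 0.3570, i.e. 35.70%.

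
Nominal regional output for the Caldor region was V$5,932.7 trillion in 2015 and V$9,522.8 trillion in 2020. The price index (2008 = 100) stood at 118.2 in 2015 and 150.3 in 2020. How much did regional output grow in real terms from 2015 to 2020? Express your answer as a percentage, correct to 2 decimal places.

26.23%

Real regional output 2015 = 5932.7 / 1.182 = 5019.20.
Real regional output 2020 = 9522.8 / 1.503 = 6335.86.
Real growth = 6335.86 / 5019.20 − 1 = 0.2623.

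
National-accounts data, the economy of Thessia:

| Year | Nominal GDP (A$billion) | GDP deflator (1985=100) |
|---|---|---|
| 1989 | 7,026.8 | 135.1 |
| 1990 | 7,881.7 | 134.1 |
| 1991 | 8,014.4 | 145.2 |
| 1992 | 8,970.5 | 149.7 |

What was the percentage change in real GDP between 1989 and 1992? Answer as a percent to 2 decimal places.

15.21%

Real GDP 1989 = 7026.8/1.351 = 5201.18.
Real GDP 1992 = 8970.5/1.497 = 5992.32.
Change = 5992.32/5201.18 − 1 = 0.1521.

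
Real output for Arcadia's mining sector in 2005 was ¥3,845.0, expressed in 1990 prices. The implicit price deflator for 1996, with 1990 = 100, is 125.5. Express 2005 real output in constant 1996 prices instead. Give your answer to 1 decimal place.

Real output in 1996 prices = Real output in 1990 prices × (P_1996/P_1990) = 3845.0 × 1.255 = 4825.48.

¥4,825.5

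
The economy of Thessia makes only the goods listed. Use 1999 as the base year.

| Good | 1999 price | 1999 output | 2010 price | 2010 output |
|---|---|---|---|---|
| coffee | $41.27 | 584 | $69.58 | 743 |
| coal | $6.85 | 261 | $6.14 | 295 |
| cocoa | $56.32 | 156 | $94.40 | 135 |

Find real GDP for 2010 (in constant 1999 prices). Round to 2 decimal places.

$40287.56

Real GDP 2010 = Σ (p_1999 × q_2010) = 41.27·743 + 6.85·295 + 56.32·135 = 40287.56.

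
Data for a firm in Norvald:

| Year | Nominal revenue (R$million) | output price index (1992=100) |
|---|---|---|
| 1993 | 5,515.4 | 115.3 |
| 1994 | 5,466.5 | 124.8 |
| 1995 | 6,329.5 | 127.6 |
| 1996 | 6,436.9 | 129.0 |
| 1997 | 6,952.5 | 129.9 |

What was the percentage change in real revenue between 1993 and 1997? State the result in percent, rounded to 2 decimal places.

11.89%

Real revenue 1993 = 5515.4/1.153 = 4783.52.
Real revenue 1997 = 6952.5/1.299 = 5352.19.
Change = 5352.19/4783.52 − 1 = 0.1189.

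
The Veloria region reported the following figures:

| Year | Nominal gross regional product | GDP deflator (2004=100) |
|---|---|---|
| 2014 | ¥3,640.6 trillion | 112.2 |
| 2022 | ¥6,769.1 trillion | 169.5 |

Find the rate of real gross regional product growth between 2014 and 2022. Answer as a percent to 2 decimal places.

Real gross regional product 2014 = 3640.6 / 1.122 = 3244.74.
Real gross regional product 2022 = 6769.1 / 1.695 = 3993.57.
Real growth = 3993.57 / 3244.74 − 1 = 0.2308.

23.08%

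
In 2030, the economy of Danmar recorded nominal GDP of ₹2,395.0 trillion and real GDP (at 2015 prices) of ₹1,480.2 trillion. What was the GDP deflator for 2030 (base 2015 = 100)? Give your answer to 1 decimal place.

161.8

GDP deflator = (Nominal / Real) × 100 = 2395.0 / 1480.2 × 100 = 161.80.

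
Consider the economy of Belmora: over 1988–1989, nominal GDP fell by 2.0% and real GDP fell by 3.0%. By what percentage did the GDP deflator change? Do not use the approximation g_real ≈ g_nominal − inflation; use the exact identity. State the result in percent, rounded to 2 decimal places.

1.03%

(1 + g_nom) = (1 + g_real)(1 + π), so π = 0.9800 / 0.9700 − 1 = 0.01031.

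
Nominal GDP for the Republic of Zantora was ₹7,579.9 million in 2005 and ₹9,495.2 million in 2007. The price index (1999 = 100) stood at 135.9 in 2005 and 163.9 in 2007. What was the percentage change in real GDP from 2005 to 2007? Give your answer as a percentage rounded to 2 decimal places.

Real GDP 2005 = 7579.9 / 1.359 = 5577.56.
Real GDP 2007 = 9495.2 / 1.639 = 5793.29.
Real growth = 5793.29 / 5577.56 − 1 = 0.0387.

3.87%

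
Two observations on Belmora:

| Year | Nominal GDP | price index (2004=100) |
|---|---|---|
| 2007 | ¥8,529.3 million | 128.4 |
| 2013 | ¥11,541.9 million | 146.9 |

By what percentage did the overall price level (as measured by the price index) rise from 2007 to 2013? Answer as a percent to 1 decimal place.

Price-level change = 146.9 / 128.4 − 1 = 0.1441.

14.4%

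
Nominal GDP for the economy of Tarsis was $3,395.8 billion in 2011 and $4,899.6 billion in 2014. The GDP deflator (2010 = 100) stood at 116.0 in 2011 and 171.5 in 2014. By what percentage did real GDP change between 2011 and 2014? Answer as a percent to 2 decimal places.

-2.41%

Deflate each year: 2011 → 3395.8/1.160 = 2927.41; 2014 → 4899.6/1.715 = 2856.91.
So real GDP changed by 2856.91/2927.41 − 1 = -0.0241, i.e. -2.41%.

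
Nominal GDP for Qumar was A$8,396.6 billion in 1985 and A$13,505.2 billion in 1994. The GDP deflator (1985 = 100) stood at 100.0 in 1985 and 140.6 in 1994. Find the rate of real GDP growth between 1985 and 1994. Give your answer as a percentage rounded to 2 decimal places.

14.40%

Real GDP 1985 = 8396.6 / 1.000 = 8396.60.
Real GDP 1994 = 13505.2 / 1.406 = 9605.41.
Real growth = 9605.41 / 8396.60 − 1 = 0.1440.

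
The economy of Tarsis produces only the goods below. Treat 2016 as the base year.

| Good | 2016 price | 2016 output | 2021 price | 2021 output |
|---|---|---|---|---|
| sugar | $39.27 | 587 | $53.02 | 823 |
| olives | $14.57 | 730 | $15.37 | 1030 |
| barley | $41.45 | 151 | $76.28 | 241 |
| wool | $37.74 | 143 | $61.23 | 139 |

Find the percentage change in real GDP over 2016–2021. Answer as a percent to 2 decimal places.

Real GDP 2016 = Nominal GDP 2016 = 39.27·587 + 14.57·730 + 41.45·151 + 37.74·143 = 45343.36.
Real GDP 2021 (at 2016 prices) = 39.27·823 + 14.57·1030 + 41.45·241 + 37.74·139 = 62561.62.
Real growth = 62561.62/45343.36 − 1 = 0.3797.

37.97%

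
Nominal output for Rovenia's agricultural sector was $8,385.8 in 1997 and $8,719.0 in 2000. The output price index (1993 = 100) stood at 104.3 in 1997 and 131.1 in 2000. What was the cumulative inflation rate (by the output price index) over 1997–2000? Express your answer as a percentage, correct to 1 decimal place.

Price-level change = 131.1 / 104.3 − 1 = 0.2570.

25.7%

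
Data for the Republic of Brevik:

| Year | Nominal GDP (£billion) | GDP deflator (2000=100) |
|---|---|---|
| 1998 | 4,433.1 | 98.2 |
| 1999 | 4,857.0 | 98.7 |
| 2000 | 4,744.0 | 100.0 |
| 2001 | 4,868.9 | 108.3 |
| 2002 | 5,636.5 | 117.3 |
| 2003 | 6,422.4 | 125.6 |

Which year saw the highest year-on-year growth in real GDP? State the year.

1999: real = 4857.0/0.987 = 4920.97; growth vs 1998 (4514.36) = 9.01%.
2000: real = 4744.0/1.000 = 4744.00; growth vs 1999 (4920.97) = -3.60%.
2001: real = 4868.9/1.083 = 4495.75; growth vs 2000 (4744.00) = -5.23%.
2002: real = 5636.5/1.173 = 4805.20; growth vs 2001 (4495.75) = 6.88%.
2003: real = 6422.4/1.256 = 5113.38; growth vs 2002 (4805.20) = 6.41%.

1999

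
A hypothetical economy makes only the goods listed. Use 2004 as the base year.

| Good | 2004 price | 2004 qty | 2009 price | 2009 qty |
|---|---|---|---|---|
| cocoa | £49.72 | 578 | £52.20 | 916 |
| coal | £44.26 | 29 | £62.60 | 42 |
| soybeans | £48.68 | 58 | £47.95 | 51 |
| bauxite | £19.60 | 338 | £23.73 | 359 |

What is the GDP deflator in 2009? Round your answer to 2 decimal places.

107.88

Nominal GDP 2009 = 52.20·916 + 62.60·42 + 47.95·51 + 23.73·359 = 61408.92.
Real GDP 2009 (at 2004 prices) = 49.72·916 + 44.26·42 + 48.68·51 + 19.60·359 = 56921.52.
Deflator = Nominal/Real × 100 = 61408.92/56921.52 × 100 = 107.883.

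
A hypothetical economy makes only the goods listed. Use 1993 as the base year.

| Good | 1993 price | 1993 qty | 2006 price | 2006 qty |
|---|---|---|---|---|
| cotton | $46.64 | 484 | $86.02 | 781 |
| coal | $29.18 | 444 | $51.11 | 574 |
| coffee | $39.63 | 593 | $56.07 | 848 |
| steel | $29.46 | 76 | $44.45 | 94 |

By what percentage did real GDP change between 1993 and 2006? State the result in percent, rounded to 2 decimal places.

Real GDP 1993 = Nominal GDP 1993 = 46.64·484 + 29.18·444 + 39.63·593 + 29.46·76 = 61269.23.
Real GDP 2006 (at 1993 prices) = 46.64·781 + 29.18·574 + 39.63·848 + 29.46·94 = 89550.64.
Real growth = 89550.64/61269.23 − 1 = 0.4616.

46.16%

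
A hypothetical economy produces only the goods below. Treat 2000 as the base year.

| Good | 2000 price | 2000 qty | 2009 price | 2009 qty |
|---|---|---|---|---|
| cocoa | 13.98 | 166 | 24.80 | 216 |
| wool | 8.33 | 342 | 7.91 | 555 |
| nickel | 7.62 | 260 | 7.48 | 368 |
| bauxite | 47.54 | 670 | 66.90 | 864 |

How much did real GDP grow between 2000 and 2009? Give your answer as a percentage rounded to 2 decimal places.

32.10%

Real GDP 2000 = Nominal GDP 2000 = 13.98·166 + 8.33·342 + 7.62·260 + 47.54·670 = 39002.54.
Real GDP 2009 (at 2000 prices) = 13.98·216 + 8.33·555 + 7.62·368 + 47.54·864 = 51521.55.
Real growth = 51521.55/39002.54 − 1 = 0.3210.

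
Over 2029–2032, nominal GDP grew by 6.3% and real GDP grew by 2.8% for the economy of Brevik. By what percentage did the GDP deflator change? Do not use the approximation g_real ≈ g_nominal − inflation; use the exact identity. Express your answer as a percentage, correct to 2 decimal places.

3.40%

(1 + g_nom) = (1 + g_real)(1 + π), so π = 1.0630 / 1.0280 − 1 = 0.03405.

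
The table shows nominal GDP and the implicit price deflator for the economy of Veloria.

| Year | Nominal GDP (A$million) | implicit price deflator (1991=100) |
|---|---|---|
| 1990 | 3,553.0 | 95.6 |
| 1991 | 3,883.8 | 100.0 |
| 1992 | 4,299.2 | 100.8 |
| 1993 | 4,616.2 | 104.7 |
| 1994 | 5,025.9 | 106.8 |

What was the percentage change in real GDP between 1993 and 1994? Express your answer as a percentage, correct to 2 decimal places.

Real GDP 1993 = 4616.2/1.047 = 4408.98.
Real GDP 1994 = 5025.9/1.068 = 4705.90.
Change = 4705.90/4408.98 − 1 = 0.0673.

6.73%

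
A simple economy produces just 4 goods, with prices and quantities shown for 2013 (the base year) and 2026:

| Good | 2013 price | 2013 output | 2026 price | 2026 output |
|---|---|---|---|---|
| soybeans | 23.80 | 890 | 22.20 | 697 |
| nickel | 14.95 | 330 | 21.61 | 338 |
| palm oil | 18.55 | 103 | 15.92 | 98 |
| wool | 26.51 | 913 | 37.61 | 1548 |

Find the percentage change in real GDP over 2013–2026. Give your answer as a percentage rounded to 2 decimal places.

Real GDP 2013 = Nominal GDP 2013 = 23.80·890 + 14.95·330 + 18.55·103 + 26.51·913 = 52229.78.
Real GDP 2026 (at 2013 prices) = 23.80·697 + 14.95·338 + 18.55·98 + 26.51·1548 = 64497.08.
Real growth = 64497.08/52229.78 − 1 = 0.2349.

23.49%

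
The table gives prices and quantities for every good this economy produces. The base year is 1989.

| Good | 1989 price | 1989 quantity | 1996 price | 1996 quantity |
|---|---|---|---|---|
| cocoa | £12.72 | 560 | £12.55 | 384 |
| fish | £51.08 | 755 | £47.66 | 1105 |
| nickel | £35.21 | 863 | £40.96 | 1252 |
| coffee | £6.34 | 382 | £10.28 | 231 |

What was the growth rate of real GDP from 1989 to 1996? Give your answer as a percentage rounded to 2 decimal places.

Real GDP 1989 = Nominal GDP 1989 = 12.72·560 + 51.08·755 + 35.21·863 + 6.34·382 = 78496.71.
Real GDP 1996 (at 1989 prices) = 12.72·384 + 51.08·1105 + 35.21·1252 + 6.34·231 = 106875.34.
Real growth = 106875.34/78496.71 − 1 = 0.3615.

36.15%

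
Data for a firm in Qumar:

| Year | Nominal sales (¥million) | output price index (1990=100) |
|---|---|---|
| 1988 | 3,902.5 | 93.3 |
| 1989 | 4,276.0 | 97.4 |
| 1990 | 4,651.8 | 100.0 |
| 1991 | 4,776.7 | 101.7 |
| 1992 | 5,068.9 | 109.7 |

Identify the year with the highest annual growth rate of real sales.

1990

1989: real = 4276.0/0.974 = 4390.14; growth vs 1988 (4182.74) = 4.96%.
1990: real = 4651.8/1.000 = 4651.80; growth vs 1989 (4390.14) = 5.96%.
1991: real = 4776.7/1.017 = 4696.85; growth vs 1990 (4651.80) = 0.97%.
1992: real = 5068.9/1.097 = 4620.69; growth vs 1991 (4696.85) = -1.62%.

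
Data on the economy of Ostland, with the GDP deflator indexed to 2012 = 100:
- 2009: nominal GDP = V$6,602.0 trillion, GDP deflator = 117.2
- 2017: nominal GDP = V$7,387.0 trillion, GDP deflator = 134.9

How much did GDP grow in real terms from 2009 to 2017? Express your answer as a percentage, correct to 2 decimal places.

-2.79%

Deflate each year: 2009 → 6602.0/1.172 = 5633.11; 2017 → 7387.0/1.349 = 5475.91.
So real GDP changed by 5475.91/5633.11 − 1 = -0.0279, i.e. -2.79%.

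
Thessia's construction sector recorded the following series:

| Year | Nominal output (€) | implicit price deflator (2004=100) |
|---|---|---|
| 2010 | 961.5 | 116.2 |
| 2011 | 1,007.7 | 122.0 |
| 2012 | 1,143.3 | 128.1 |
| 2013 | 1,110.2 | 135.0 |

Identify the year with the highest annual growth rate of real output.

2012

2011: real = 1007.7/1.220 = 825.98; growth vs 2010 (827.45) = -0.18%.
2012: real = 1143.3/1.281 = 892.51; growth vs 2011 (825.98) = 8.05%.
2013: real = 1110.2/1.350 = 822.37; growth vs 2012 (892.51) = -7.86%.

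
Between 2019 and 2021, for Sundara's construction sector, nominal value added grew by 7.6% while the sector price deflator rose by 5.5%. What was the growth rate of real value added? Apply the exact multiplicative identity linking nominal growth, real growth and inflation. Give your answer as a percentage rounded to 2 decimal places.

(1 + g_nom) = (1 + g_real)(1 + π), so g_real = 1.0760 / 1.0550 − 1 = 0.01991.

1.99%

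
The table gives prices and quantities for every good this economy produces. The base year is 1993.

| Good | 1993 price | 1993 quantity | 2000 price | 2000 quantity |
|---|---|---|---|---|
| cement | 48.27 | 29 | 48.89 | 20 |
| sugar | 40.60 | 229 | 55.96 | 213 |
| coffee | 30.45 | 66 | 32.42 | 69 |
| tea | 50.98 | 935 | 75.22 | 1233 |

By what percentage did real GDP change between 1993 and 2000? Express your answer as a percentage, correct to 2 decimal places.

23.52%

Real GDP 1993 = Nominal GDP 1993 = 48.27·29 + 40.60·229 + 30.45·66 + 50.98·935 = 60373.23.
Real GDP 2000 (at 1993 prices) = 48.27·20 + 40.60·213 + 30.45·69 + 50.98·1233 = 74572.59.
Real growth = 74572.59/60373.23 − 1 = 0.2352.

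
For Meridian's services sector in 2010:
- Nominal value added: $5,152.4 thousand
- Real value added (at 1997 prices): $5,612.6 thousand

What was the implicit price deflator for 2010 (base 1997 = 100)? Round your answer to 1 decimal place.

91.8

implicit price deflator = (Nominal / Real) × 100 = 5152.4 / 5612.6 × 100 = 91.80.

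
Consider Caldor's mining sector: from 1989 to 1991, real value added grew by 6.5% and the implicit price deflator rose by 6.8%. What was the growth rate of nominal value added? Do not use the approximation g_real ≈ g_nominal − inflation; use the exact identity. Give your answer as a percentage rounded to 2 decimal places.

(1 + g_nom) = (1 + g_real)(1 + π) = 1.0650 × 1.0680 = 1.13742.

13.74%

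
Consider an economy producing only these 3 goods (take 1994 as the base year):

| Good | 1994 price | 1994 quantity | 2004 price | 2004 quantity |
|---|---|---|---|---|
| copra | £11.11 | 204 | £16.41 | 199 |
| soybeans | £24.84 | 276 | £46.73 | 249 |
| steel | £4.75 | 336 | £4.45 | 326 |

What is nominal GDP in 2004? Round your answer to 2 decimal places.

£16352.06

Nominal GDP 2004 = Σ (p_2004 × q_2004) = 16.41·199 + 46.73·249 + 4.45·326 = 16352.06.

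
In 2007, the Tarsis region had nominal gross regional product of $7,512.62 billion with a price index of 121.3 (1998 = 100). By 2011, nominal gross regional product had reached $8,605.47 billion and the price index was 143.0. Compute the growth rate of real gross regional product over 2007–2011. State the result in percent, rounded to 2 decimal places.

Deflate each year: 2007 → 7512.62/1.213 = 6193.42; 2011 → 8605.47/1.430 = 6017.81.
So real gross regional product changed by 6017.81/6193.42 − 1 = -0.0284, i.e. -2.84%.

-2.84%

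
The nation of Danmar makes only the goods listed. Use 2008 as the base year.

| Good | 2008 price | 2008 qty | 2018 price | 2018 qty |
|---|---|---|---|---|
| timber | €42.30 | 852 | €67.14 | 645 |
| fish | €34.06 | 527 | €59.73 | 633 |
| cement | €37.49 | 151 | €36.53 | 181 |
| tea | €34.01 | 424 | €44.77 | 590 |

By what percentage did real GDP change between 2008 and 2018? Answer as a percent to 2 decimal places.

2.19%

Real GDP 2008 = Nominal GDP 2008 = 42.30·852 + 34.06·527 + 37.49·151 + 34.01·424 = 74070.45.
Real GDP 2018 (at 2008 prices) = 42.30·645 + 34.06·633 + 37.49·181 + 34.01·590 = 75695.07.
Real growth = 75695.07/74070.45 − 1 = 0.0219.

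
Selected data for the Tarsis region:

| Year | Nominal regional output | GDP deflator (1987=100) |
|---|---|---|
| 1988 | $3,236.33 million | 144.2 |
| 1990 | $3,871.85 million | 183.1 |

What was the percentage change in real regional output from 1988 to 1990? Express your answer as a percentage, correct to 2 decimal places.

-5.78%

Real regional output 1988 = 3236.33 / 1.442 = 2244.33.
Real regional output 1990 = 3871.85 / 1.831 = 2114.61.
Real growth = 2114.61 / 2244.33 − 1 = -0.0578.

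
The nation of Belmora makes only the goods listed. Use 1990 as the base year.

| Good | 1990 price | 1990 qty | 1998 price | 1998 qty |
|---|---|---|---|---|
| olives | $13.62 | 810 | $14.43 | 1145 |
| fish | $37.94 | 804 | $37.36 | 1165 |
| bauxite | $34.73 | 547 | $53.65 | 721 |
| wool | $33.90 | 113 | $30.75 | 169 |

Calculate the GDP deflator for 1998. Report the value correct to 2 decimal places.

114.75

Nominal GDP 1998 = 14.43·1145 + 37.36·1165 + 53.65·721 + 30.75·169 = 103925.15.
Real GDP 1998 (at 1990 prices) = 13.62·1145 + 37.94·1165 + 34.73·721 + 33.90·169 = 90564.43.
Deflator = Nominal/Real × 100 = 103925.15/90564.43 × 100 = 114.753.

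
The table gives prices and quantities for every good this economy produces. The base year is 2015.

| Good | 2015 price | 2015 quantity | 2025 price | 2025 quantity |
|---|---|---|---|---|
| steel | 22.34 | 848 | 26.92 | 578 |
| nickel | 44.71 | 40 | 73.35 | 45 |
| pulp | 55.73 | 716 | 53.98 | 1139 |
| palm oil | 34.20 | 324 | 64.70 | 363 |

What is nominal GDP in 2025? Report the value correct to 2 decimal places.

103829.83

Nominal GDP 2025 = Σ (p_2025 × q_2025) = 26.92·578 + 73.35·45 + 53.98·1139 + 64.70·363 = 103829.83.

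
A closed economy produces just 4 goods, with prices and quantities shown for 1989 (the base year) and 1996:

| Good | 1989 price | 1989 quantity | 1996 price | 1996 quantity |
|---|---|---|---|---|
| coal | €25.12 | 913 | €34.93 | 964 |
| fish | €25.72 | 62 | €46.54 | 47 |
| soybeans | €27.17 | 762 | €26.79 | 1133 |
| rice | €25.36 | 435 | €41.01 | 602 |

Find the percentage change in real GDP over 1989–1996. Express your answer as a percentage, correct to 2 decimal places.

Real GDP 1989 = Nominal GDP 1989 = 25.12·913 + 25.72·62 + 27.17·762 + 25.36·435 = 56264.34.
Real GDP 1996 (at 1989 prices) = 25.12·964 + 25.72·47 + 27.17·1133 + 25.36·602 = 71474.85.
Real growth = 71474.85/56264.34 − 1 = 0.2703.

27.03%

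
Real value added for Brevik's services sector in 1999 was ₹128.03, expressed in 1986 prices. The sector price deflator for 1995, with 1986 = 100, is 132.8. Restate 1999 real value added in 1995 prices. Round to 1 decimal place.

₹170.0

Real value added in 1995 prices = Real value added in 1986 prices × (P_1995/P_1986) = 128.03 × 1.328 = 170.02.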